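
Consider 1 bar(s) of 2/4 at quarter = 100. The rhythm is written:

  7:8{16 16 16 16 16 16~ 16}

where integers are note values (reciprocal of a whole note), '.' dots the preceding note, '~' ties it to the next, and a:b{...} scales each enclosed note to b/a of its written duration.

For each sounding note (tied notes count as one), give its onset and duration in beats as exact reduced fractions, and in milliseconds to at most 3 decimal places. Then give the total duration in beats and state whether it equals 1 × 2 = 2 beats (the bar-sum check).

1) 0.0ms=0b +171.429ms=2/7b
2) 171.429ms=2/7b +171.429ms=2/7b
3) 342.857ms=4/7b +171.429ms=2/7b
4) 514.286ms=6/7b +171.429ms=2/7b
5) 685.714ms=8/7b +171.429ms=2/7b
6) 857.143ms=10/7b +342.857ms=4/7b
Σ=2b of 2 (100bpm 2/4) — PASS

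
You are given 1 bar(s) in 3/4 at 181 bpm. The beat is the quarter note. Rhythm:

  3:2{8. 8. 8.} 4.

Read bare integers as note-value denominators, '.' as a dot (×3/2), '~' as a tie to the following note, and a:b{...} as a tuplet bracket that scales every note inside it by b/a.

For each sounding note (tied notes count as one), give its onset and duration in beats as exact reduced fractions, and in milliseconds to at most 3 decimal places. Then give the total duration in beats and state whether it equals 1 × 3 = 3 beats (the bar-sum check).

1) 0.0ms=0b +165.746ms=1/2b
2) 165.746ms=1/2b +165.746ms=1/2b
3) 331.492ms=1b +165.746ms=1/2b
4) 497.238ms=3/2b +497.238ms=3/2b
Σ=3b of 3 (181bpm 3/4) — PASS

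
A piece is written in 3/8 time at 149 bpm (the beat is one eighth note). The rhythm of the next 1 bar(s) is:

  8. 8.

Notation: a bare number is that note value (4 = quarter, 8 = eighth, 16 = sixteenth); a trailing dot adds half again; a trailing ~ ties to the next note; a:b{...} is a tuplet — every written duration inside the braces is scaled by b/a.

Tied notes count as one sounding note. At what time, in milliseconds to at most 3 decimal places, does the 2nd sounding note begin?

note 2 onset = 3/2b = 604.027ms

1. 0.0ms @ 0 + 604.027ms (3/2)
2. 604.027ms @ 3/2 + 604.027ms (3/2)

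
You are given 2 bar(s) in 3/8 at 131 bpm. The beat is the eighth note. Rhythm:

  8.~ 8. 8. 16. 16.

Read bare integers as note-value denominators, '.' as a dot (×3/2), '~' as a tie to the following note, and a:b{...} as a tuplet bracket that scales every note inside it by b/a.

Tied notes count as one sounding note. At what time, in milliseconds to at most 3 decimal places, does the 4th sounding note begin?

1. 0.0ms @ 0 + 1374.046ms (3)
2. 1374.046ms @ 3 + 687.023ms (3/2)
3. 2061.069ms @ 9/2 + 343.511ms (3/4)
4. 2404.58ms @ 21/4 + 343.511ms (3/4)

note 4 onset = 21/4b = 2404.58ms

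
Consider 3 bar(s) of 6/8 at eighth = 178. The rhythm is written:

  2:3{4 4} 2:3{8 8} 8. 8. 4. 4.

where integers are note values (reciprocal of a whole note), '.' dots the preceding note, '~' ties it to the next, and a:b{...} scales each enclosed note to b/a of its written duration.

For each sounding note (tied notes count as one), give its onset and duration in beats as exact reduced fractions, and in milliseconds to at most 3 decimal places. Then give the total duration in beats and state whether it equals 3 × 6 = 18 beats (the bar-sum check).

1) 0.0ms=0b +1011.236ms=3b
2) 1011.236ms=3b +1011.236ms=3b
3) 2022.472ms=6b +505.618ms=3/2b
4) 2528.09ms=15/2b +505.618ms=3/2b
5) 3033.708ms=9b +505.618ms=3/2b
6) 3539.326ms=21/2b +505.618ms=3/2b
7) 4044.944ms=12b +1011.236ms=3b
8) 5056.18ms=15b +1011.236ms=3b
Σ=18b of 18 (178bpm 6/8) — PASS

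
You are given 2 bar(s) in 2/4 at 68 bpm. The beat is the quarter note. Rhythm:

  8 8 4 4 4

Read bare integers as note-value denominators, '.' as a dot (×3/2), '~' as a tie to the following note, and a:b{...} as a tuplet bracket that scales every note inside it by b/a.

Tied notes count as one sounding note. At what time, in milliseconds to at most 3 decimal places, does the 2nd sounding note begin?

1. 0.0ms @ 0 + 441.176ms (1/2)
2. 441.176ms @ 1/2 + 441.176ms (1/2)
3. 882.353ms @ 1 + 882.353ms (1)
4. 1764.706ms @ 2 + 882.353ms (1)
5. 2647.059ms @ 3 + 882.353ms (1)

note 2 onset = 1/2b = 441.176ms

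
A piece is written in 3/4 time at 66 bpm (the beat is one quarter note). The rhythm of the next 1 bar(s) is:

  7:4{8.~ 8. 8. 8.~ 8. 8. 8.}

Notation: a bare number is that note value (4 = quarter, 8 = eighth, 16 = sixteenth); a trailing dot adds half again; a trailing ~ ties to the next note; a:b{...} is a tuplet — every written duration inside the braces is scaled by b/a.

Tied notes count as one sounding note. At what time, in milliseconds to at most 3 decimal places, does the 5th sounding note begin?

note 5 onset = 18/7b = 2337.662ms

1. 0.0ms @ 0 + 779.221ms (6/7)
2. 779.221ms @ 6/7 + 389.61ms (3/7)
3. 1168.831ms @ 9/7 + 779.221ms (6/7)
4. 1948.052ms @ 15/7 + 389.61ms (3/7)
5. 2337.662ms @ 18/7 + 389.61ms (3/7)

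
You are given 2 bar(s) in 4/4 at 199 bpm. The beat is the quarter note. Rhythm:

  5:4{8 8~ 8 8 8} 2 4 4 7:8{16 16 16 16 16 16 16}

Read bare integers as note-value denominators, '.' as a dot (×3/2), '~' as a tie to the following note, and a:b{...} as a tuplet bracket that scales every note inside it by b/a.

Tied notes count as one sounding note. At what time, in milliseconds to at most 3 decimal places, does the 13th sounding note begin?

1. 0.0ms @ 0 + 120.603ms (2/5)
2. 120.603ms @ 2/5 + 241.206ms (4/5)
3. 361.809ms @ 6/5 + 120.603ms (2/5)
4. 482.412ms @ 8/5 + 120.603ms (2/5)
5. 603.015ms @ 2 + 603.015ms (2)
6. 1206.03ms @ 4 + 301.508ms (1)
7. 1507.538ms @ 5 + 301.508ms (1)
8. 1809.045ms @ 6 + 86.145ms (2/7)
9. 1895.19ms @ 44/7 + 86.145ms (2/7)
10. 1981.335ms @ 46/7 + 86.145ms (2/7)
11. 2067.48ms @ 48/7 + 86.145ms (2/7)
12. 2153.625ms @ 50/7 + 86.145ms (2/7)
13. 2239.77ms @ 52/7 + 86.145ms (2/7)
14. 2325.915ms @ 54/7 + 86.145ms (2/7)

note 13 onset = 52/7b = 2239.77ms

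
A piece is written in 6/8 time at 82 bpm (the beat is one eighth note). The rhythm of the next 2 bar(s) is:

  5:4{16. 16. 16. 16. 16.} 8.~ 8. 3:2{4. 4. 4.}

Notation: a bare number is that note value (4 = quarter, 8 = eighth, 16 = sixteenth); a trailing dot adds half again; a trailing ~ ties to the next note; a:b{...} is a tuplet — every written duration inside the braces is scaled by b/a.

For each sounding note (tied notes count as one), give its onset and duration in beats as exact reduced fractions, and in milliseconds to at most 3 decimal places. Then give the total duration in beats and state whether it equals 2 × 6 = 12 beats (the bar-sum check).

1) 0.0ms=0b +439.024ms=3/5b
2) 439.024ms=3/5b +439.024ms=3/5b
3) 878.049ms=6/5b +439.024ms=3/5b
4) 1317.073ms=9/5b +439.024ms=3/5b
5) 1756.098ms=12/5b +439.024ms=3/5b
6) 2195.122ms=3b +2195.122ms=3b
7) 4390.244ms=6b +1463.415ms=2b
8) 5853.659ms=8b +1463.415ms=2b
9) 7317.073ms=10b +1463.415ms=2b
Σ=12b of 12 (82bpm 6/8) — PASS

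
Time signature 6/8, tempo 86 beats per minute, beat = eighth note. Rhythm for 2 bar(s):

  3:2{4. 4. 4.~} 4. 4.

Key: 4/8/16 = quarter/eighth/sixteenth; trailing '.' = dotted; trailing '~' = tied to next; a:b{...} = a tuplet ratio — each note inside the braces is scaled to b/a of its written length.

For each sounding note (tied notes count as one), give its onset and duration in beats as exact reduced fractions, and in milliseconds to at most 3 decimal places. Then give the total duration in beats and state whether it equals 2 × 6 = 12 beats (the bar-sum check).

1) 0.0ms=0b +1395.349ms=2b
2) 1395.349ms=2b +1395.349ms=2b
3) 2790.698ms=4b +3488.372ms=5b
4) 6279.07ms=9b +2093.023ms=3b
Σ=12b of 12 (86bpm 6/8) — PASS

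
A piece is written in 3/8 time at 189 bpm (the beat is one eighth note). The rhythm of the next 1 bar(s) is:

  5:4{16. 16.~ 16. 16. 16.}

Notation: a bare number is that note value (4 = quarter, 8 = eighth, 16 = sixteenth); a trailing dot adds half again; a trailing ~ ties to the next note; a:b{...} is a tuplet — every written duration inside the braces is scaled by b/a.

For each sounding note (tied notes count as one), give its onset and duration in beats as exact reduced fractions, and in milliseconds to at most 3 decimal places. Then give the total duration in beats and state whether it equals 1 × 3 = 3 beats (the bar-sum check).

1) 0.0ms=0b +190.476ms=3/5b
2) 190.476ms=3/5b +380.952ms=6/5b
3) 571.429ms=9/5b +190.476ms=3/5b
4) 761.905ms=12/5b +190.476ms=3/5b
Σ=3b of 3 (189bpm 3/8) — PASS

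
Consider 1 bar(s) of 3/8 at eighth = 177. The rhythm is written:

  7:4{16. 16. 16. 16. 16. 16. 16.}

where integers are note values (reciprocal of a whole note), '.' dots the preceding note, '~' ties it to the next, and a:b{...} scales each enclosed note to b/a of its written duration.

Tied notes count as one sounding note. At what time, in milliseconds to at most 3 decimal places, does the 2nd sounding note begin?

1. 0.0ms @ 0 + 145.278ms (3/7)
2. 145.278ms @ 3/7 + 145.278ms (3/7)
3. 290.557ms @ 6/7 + 145.278ms (3/7)
4. 435.835ms @ 9/7 + 145.278ms (3/7)
5. 581.114ms @ 12/7 + 145.278ms (3/7)
6. 726.392ms @ 15/7 + 145.278ms (3/7)
7. 871.671ms @ 18/7 + 145.278ms (3/7)

note 2 onset = 3/7b = 145.278ms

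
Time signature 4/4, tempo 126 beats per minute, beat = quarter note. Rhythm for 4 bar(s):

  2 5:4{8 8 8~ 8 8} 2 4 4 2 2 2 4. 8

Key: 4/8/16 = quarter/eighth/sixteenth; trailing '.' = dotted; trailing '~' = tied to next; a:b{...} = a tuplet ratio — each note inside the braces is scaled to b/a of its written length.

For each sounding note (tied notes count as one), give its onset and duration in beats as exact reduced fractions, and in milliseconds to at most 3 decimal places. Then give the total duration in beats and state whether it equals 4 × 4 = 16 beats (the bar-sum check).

1) 0.0ms=0b +952.381ms=2b
2) 952.381ms=2b +190.476ms=2/5b
3) 1142.857ms=12/5b +190.476ms=2/5b
4) 1333.333ms=14/5b +380.952ms=4/5b
5) 1714.286ms=18/5b +190.476ms=2/5b
6) 1904.762ms=4b +952.381ms=2b
7) 2857.143ms=6b +476.19ms=1b
8) 3333.333ms=7b +476.19ms=1b
9) 3809.524ms=8b +952.381ms=2b
10) 4761.905ms=10b +952.381ms=2b
11) 5714.286ms=12b +952.381ms=2b
12) 6666.667ms=14b +714.286ms=3/2b
13) 7380.952ms=31/2b +238.095ms=1/2b
Σ=16b of 16 (126bpm 4/4) — PASS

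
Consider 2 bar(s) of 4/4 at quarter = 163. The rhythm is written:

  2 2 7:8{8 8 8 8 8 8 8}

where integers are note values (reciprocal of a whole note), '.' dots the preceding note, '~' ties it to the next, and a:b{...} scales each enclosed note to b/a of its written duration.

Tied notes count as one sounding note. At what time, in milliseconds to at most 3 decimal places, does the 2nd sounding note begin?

note 2 onset = 2b = 736.196ms

1. 0.0ms @ 0 + 736.196ms (2)
2. 736.196ms @ 2 + 736.196ms (2)
3. 1472.393ms @ 4 + 210.342ms (4/7)
4. 1682.734ms @ 32/7 + 210.342ms (4/7)
5. 1893.076ms @ 36/7 + 210.342ms (4/7)
6. 2103.418ms @ 40/7 + 210.342ms (4/7)
7. 2313.76ms @ 44/7 + 210.342ms (4/7)
8. 2524.102ms @ 48/7 + 210.342ms (4/7)
9. 2734.443ms @ 52/7 + 210.342ms (4/7)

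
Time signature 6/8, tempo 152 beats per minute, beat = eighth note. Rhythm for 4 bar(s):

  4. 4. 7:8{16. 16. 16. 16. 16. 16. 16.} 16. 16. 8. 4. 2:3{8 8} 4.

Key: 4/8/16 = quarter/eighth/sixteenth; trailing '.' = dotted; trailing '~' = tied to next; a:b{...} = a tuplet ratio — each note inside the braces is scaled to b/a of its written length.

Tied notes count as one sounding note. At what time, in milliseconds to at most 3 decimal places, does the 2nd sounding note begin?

note 2 onset = 3b = 1184.211ms

1. 0.0ms @ 0 + 1184.211ms (3)
2. 1184.211ms @ 3 + 1184.211ms (3)
3. 2368.421ms @ 6 + 338.346ms (6/7)
4. 2706.767ms @ 48/7 + 338.346ms (6/7)
5. 3045.113ms @ 54/7 + 338.346ms (6/7)
6. 3383.459ms @ 60/7 + 338.346ms (6/7)
7. 3721.805ms @ 66/7 + 338.346ms (6/7)
8. 4060.15ms @ 72/7 + 338.346ms (6/7)
9. 4398.496ms @ 78/7 + 338.346ms (6/7)
10. 4736.842ms @ 12 + 296.053ms (3/4)
11. 5032.895ms @ 51/4 + 296.053ms (3/4)
12. 5328.947ms @ 27/2 + 592.105ms (3/2)
13. 5921.053ms @ 15 + 1184.211ms (3)
14. 7105.263ms @ 18 + 592.105ms (3/2)
15. 7697.368ms @ 39/2 + 592.105ms (3/2)
16. 8289.474ms @ 21 + 1184.211ms (3)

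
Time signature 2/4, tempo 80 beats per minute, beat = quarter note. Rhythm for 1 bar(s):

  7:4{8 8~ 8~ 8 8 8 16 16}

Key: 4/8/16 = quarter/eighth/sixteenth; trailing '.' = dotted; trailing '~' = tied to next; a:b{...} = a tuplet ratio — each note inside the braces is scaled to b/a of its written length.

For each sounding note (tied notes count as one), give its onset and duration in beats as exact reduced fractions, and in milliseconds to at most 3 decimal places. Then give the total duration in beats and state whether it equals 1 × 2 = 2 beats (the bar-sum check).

1) 0.0ms=0b +214.286ms=2/7b
2) 214.286ms=2/7b +642.857ms=6/7b
3) 857.143ms=8/7b +214.286ms=2/7b
4) 1071.429ms=10/7b +214.286ms=2/7b
5) 1285.714ms=12/7b +107.143ms=1/7b
6) 1392.857ms=13/7b +107.143ms=1/7b
Σ=2b of 2 (80bpm 2/4) — PASS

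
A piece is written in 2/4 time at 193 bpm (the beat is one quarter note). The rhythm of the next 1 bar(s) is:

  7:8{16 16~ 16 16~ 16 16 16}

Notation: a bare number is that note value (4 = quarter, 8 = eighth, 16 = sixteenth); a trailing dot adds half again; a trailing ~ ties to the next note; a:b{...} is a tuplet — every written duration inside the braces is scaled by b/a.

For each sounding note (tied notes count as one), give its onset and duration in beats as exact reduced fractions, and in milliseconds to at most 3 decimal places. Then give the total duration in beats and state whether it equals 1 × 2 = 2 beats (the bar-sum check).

1) 0.0ms=0b +88.823ms=2/7b
2) 88.823ms=2/7b +177.646ms=4/7b
3) 266.469ms=6/7b +177.646ms=4/7b
4) 444.115ms=10/7b +88.823ms=2/7b
5) 532.939ms=12/7b +88.823ms=2/7b
Σ=2b of 2 (193bpm 2/4) — PASS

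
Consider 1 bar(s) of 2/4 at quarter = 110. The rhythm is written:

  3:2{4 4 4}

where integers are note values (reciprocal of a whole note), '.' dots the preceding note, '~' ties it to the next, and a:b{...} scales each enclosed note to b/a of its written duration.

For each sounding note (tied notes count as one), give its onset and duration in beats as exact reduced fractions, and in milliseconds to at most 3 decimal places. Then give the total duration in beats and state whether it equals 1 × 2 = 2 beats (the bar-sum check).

1) 0.0ms=0b +363.636ms=2/3b
2) 363.636ms=2/3b +363.636ms=2/3b
3) 727.273ms=4/3b +363.636ms=2/3b
Σ=2b of 2 (110bpm 2/4) — PASS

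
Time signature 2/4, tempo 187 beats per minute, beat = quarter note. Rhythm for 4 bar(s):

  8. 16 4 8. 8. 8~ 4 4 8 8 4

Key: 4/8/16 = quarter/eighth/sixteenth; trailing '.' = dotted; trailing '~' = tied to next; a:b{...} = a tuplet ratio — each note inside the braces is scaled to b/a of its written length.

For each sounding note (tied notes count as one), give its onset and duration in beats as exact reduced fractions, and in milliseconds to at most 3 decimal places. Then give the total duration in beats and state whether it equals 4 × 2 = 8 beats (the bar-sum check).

1) 0.0ms=0b +240.642ms=3/4b
2) 240.642ms=3/4b +80.214ms=1/4b
3) 320.856ms=1b +320.856ms=1b
4) 641.711ms=2b +240.642ms=3/4b
5) 882.353ms=11/4b +240.642ms=3/4b
6) 1122.995ms=7/2b +481.283ms=3/2b
7) 1604.278ms=5b +320.856ms=1b
8) 1925.134ms=6b +160.428ms=1/2b
9) 2085.561ms=13/2b +160.428ms=1/2b
10) 2245.989ms=7b +320.856ms=1b
Σ=8b of 8 (187bpm 2/4) — PASS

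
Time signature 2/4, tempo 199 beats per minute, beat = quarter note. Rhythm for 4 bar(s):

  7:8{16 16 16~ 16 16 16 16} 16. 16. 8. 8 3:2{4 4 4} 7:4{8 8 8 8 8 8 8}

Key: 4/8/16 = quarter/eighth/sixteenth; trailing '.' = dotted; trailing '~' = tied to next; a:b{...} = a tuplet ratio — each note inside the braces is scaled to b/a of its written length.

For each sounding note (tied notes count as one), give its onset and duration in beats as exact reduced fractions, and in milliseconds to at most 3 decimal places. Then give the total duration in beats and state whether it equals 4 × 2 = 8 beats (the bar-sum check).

1) 0.0ms=0b +86.145ms=2/7b
2) 86.145ms=2/7b +86.145ms=2/7b
3) 172.29ms=4/7b +172.29ms=4/7b
4) 344.58ms=8/7b +86.145ms=2/7b
5) 430.725ms=10/7b +86.145ms=2/7b
6) 516.87ms=12/7b +86.145ms=2/7b
7) 603.015ms=2b +113.065ms=3/8b
8) 716.08ms=19/8b +113.065ms=3/8b
9) 829.146ms=11/4b +226.131ms=3/4b
10) 1055.276ms=7/2b +150.754ms=1/2b
11) 1206.03ms=4b +201.005ms=2/3b
12) 1407.035ms=14/3b +201.005ms=2/3b
13) 1608.04ms=16/3b +201.005ms=2/3b
14) 1809.045ms=6b +86.145ms=2/7b
15) 1895.19ms=44/7b +86.145ms=2/7b
16) 1981.335ms=46/7b +86.145ms=2/7b
17) 2067.48ms=48/7b +86.145ms=2/7b
18) 2153.625ms=50/7b +86.145ms=2/7b
19) 2239.77ms=52/7b +86.145ms=2/7b
20) 2325.915ms=54/7b +86.145ms=2/7b
Σ=8b of 8 (199bpm 2/4) — PASS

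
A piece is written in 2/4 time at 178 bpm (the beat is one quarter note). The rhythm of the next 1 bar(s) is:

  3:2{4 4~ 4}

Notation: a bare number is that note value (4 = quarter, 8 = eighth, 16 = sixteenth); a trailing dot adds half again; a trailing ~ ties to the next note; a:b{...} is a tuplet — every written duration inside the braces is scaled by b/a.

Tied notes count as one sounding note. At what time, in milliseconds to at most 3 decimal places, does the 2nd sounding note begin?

note 2 onset = 2/3b = 224.719ms

1. 0.0ms @ 0 + 224.719ms (2/3)
2. 224.719ms @ 2/3 + 449.438ms (4/3)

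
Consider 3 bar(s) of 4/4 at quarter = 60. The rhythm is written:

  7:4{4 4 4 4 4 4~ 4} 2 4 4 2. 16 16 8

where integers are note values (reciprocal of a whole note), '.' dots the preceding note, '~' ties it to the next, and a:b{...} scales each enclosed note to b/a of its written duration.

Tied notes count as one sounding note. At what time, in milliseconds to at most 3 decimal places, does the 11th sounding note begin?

note 11 onset = 11b = 11000.0ms

1. 0.0ms @ 0 + 571.429ms (4/7)
2. 571.429ms @ 4/7 + 571.429ms (4/7)
3. 1142.857ms @ 8/7 + 571.429ms (4/7)
4. 1714.286ms @ 12/7 + 571.429ms (4/7)
5. 2285.714ms @ 16/7 + 571.429ms (4/7)
6. 2857.143ms @ 20/7 + 1142.857ms (8/7)
7. 4000.0ms @ 4 + 2000.0ms (2)
8. 6000.0ms @ 6 + 1000.0ms (1)
9. 7000.0ms @ 7 + 1000.0ms (1)
10. 8000.0ms @ 8 + 3000.0ms (3)
11. 11000.0ms @ 11 + 250.0ms (1/4)
12. 11250.0ms @ 45/4 + 250.0ms (1/4)
13. 11500.0ms @ 23/2 + 500.0ms (1/2)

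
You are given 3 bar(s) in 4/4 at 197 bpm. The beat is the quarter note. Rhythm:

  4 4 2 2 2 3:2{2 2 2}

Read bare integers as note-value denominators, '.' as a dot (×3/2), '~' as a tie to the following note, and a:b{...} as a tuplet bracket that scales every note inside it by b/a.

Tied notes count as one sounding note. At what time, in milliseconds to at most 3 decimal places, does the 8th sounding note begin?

1. 0.0ms @ 0 + 304.569ms (1)
2. 304.569ms @ 1 + 304.569ms (1)
3. 609.137ms @ 2 + 609.137ms (2)
4. 1218.274ms @ 4 + 609.137ms (2)
5. 1827.411ms @ 6 + 609.137ms (2)
6. 2436.548ms @ 8 + 406.091ms (4/3)
7. 2842.64ms @ 28/3 + 406.091ms (4/3)
8. 3248.731ms @ 32/3 + 406.091ms (4/3)

note 8 onset = 32/3b = 3248.731ms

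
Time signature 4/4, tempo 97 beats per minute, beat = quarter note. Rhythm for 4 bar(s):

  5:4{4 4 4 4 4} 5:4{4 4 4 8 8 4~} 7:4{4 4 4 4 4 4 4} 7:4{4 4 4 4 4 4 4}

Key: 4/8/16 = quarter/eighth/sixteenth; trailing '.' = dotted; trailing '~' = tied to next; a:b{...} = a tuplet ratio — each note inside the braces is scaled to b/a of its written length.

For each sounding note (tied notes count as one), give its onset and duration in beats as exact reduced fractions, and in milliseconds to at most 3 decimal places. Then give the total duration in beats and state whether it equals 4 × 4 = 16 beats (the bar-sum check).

1) 0.0ms=0b +494.845ms=4/5b
2) 494.845ms=4/5b +494.845ms=4/5b
3) 989.691ms=8/5b +494.845ms=4/5b
4) 1484.536ms=12/5b +494.845ms=4/5b
5) 1979.381ms=16/5b +494.845ms=4/5b
6) 2474.227ms=4b +494.845ms=4/5b
7) 2969.072ms=24/5b +494.845ms=4/5b
8) 3463.918ms=28/5b +494.845ms=4/5b
9) 3958.763ms=32/5b +247.423ms=2/5b
10) 4206.186ms=34/5b +247.423ms=2/5b
11) 4453.608ms=36/5b +848.306ms=48/35b
12) 5301.915ms=60/7b +353.461ms=4/7b
13) 5655.376ms=64/7b +353.461ms=4/7b
14) 6008.837ms=68/7b +353.461ms=4/7b
15) 6362.297ms=72/7b +353.461ms=4/7b
16) 6715.758ms=76/7b +353.461ms=4/7b
17) 7069.219ms=80/7b +353.461ms=4/7b
18) 7422.68ms=12b +353.461ms=4/7b
19) 7776.141ms=88/7b +353.461ms=4/7b
20) 8129.602ms=92/7b +353.461ms=4/7b
21) 8483.063ms=96/7b +353.461ms=4/7b
22) 8836.524ms=100/7b +353.461ms=4/7b
23) 9189.985ms=104/7b +353.461ms=4/7b
24) 9543.446ms=108/7b +353.461ms=4/7b
Σ=16b of 16 (97bpm 4/4) — PASS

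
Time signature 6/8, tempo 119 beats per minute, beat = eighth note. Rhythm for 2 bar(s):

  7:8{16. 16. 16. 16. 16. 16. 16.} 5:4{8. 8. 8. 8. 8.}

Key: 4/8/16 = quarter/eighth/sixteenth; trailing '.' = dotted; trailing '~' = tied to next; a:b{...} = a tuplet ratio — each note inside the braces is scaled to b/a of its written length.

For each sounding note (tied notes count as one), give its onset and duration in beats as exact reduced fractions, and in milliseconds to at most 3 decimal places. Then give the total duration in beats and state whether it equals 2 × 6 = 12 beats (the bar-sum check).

1) 0.0ms=0b +432.173ms=6/7b
2) 432.173ms=6/7b +432.173ms=6/7b
3) 864.346ms=12/7b +432.173ms=6/7b
4) 1296.519ms=18/7b +432.173ms=6/7b
5) 1728.691ms=24/7b +432.173ms=6/7b
6) 2160.864ms=30/7b +432.173ms=6/7b
7) 2593.037ms=36/7b +432.173ms=6/7b
8) 3025.21ms=6b +605.042ms=6/5b
9) 3630.252ms=36/5b +605.042ms=6/5b
10) 4235.294ms=42/5b +605.042ms=6/5b
11) 4840.336ms=48/5b +605.042ms=6/5b
12) 5445.378ms=54/5b +605.042ms=6/5b
Σ=12b of 12 (119bpm 6/8) — PASS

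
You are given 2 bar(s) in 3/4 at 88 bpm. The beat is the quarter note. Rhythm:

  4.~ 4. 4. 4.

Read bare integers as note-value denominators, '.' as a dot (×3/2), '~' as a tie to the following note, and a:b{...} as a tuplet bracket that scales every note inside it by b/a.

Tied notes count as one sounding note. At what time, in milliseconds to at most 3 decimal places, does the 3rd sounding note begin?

1. 0.0ms @ 0 + 2045.455ms (3)
2. 2045.455ms @ 3 + 1022.727ms (3/2)
3. 3068.182ms @ 9/2 + 1022.727ms (3/2)

note 3 onset = 9/2b = 3068.182ms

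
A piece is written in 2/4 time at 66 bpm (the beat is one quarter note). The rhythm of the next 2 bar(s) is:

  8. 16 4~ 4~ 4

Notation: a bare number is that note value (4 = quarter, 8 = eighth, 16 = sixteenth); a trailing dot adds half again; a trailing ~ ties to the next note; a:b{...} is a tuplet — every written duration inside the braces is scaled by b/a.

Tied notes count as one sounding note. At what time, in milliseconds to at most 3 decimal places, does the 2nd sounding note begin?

note 2 onset = 3/4b = 681.818ms

1. 0.0ms @ 0 + 681.818ms (3/4)
2. 681.818ms @ 3/4 + 227.273ms (1/4)
3. 909.091ms @ 1 + 2727.273ms (3)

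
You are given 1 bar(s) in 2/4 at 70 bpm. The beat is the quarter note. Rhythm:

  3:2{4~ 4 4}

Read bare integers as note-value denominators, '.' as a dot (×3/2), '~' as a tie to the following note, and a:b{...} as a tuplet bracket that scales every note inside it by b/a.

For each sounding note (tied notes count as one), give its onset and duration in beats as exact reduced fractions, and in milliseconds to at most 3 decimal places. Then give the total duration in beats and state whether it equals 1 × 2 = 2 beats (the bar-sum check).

1) 0.0ms=0b +1142.857ms=4/3b
2) 1142.857ms=4/3b +571.429ms=2/3b
Σ=2b of 2 (70bpm 2/4) — PASS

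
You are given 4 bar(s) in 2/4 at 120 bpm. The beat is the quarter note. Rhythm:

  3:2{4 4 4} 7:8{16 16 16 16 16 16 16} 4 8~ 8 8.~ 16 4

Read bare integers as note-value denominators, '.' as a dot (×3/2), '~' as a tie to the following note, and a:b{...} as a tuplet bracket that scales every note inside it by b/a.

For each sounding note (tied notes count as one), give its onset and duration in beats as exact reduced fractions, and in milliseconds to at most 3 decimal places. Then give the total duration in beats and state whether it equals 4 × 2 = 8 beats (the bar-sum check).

1) 0.0ms=0b +333.333ms=2/3b
2) 333.333ms=2/3b +333.333ms=2/3b
3) 666.667ms=4/3b +333.333ms=2/3b
4) 1000.0ms=2b +142.857ms=2/7b
5) 1142.857ms=16/7b +142.857ms=2/7b
6) 1285.714ms=18/7b +142.857ms=2/7b
7) 1428.571ms=20/7b +142.857ms=2/7b
8) 1571.429ms=22/7b +142.857ms=2/7b
9) 1714.286ms=24/7b +142.857ms=2/7b
10) 1857.143ms=26/7b +142.857ms=2/7b
11) 2000.0ms=4b +500.0ms=1b
12) 2500.0ms=5b +500.0ms=1b
13) 3000.0ms=6b +500.0ms=1b
14) 3500.0ms=7b +500.0ms=1b
Σ=8b of 8 (120bpm 2/4) — PASS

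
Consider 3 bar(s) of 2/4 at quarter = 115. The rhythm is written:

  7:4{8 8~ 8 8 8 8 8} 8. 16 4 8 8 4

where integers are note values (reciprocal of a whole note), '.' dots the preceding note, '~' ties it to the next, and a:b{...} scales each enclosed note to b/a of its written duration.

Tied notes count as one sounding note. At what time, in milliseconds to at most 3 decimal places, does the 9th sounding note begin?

note 9 onset = 3b = 1565.217ms

1. 0.0ms @ 0 + 149.068ms (2/7)
2. 149.068ms @ 2/7 + 298.137ms (4/7)
3. 447.205ms @ 6/7 + 149.068ms (2/7)
4. 596.273ms @ 8/7 + 149.068ms (2/7)
5. 745.342ms @ 10/7 + 149.068ms (2/7)
6. 894.41ms @ 12/7 + 149.068ms (2/7)
7. 1043.478ms @ 2 + 391.304ms (3/4)
8. 1434.783ms @ 11/4 + 130.435ms (1/4)
9. 1565.217ms @ 3 + 521.739ms (1)
10. 2086.957ms @ 4 + 260.87ms (1/2)
11. 2347.826ms @ 9/2 + 260.87ms (1/2)
12. 2608.696ms @ 5 + 521.739ms (1)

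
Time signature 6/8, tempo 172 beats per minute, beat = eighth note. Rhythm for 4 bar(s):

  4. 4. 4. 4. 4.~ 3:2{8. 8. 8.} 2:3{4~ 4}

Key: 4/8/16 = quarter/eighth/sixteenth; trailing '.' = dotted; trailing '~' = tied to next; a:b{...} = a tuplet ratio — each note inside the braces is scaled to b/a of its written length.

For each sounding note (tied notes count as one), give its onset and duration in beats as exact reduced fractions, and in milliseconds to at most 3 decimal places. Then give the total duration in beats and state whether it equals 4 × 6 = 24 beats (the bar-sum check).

1) 0.0ms=0b +1046.512ms=3b
2) 1046.512ms=3b +1046.512ms=3b
3) 2093.023ms=6b +1046.512ms=3b
4) 3139.535ms=9b +1046.512ms=3b
5) 4186.047ms=12b +1395.349ms=4b
6) 5581.395ms=16b +348.837ms=1b
7) 5930.233ms=17b +348.837ms=1b
8) 6279.07ms=18b +2093.023ms=6b
Σ=24b of 24 (172bpm 6/8) — PASS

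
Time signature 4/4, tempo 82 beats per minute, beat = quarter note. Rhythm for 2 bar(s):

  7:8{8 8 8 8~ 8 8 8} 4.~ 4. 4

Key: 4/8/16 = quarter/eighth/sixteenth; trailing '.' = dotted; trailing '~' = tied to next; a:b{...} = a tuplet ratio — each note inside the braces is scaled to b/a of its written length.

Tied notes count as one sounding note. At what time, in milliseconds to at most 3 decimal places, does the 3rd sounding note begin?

note 3 onset = 8/7b = 836.237ms

1. 0.0ms @ 0 + 418.118ms (4/7)
2. 418.118ms @ 4/7 + 418.118ms (4/7)
3. 836.237ms @ 8/7 + 418.118ms (4/7)
4. 1254.355ms @ 12/7 + 836.237ms (8/7)
5. 2090.592ms @ 20/7 + 418.118ms (4/7)
6. 2508.711ms @ 24/7 + 418.118ms (4/7)
7. 2926.829ms @ 4 + 2195.122ms (3)
8. 5121.951ms @ 7 + 731.707ms (1)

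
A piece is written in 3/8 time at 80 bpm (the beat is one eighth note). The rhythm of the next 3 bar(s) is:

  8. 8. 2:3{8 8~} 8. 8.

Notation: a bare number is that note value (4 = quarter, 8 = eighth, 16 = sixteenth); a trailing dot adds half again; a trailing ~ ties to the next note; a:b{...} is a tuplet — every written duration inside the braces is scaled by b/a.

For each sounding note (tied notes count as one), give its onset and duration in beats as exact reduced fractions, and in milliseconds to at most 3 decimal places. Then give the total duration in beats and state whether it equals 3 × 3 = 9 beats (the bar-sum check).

1) 0.0ms=0b +1125.0ms=3/2b
2) 1125.0ms=3/2b +1125.0ms=3/2b
3) 2250.0ms=3b +1125.0ms=3/2b
4) 3375.0ms=9/2b +2250.0ms=3b
5) 5625.0ms=15/2b +1125.0ms=3/2b
Σ=9b of 9 (80bpm 3/8) — PASS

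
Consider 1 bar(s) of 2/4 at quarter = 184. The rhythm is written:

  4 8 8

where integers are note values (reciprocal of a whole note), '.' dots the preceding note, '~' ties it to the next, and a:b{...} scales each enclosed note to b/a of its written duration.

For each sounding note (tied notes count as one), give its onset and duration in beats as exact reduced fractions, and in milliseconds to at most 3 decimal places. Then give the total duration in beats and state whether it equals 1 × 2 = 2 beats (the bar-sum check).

1) 0.0ms=0b +326.087ms=1b
2) 326.087ms=1b +163.043ms=1/2b
3) 489.13ms=3/2b +163.043ms=1/2b
Σ=2b of 2 (184bpm 2/4) — PASS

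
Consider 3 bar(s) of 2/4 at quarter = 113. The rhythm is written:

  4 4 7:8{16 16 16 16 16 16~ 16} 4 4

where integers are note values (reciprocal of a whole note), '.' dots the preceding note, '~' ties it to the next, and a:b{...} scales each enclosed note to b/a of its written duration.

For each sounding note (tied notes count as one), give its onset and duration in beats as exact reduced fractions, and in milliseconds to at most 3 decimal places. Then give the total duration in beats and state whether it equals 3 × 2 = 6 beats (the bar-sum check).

1) 0.0ms=0b +530.973ms=1b
2) 530.973ms=1b +530.973ms=1b
3) 1061.947ms=2b +151.707ms=2/7b
4) 1213.654ms=16/7b +151.707ms=2/7b
5) 1365.36ms=18/7b +151.707ms=2/7b
6) 1517.067ms=20/7b +151.707ms=2/7b
7) 1668.774ms=22/7b +151.707ms=2/7b
8) 1820.48ms=24/7b +303.413ms=4/7b
9) 2123.894ms=4b +530.973ms=1b
10) 2654.867ms=5b +530.973ms=1b
Σ=6b of 6 (113bpm 2/4) — PASS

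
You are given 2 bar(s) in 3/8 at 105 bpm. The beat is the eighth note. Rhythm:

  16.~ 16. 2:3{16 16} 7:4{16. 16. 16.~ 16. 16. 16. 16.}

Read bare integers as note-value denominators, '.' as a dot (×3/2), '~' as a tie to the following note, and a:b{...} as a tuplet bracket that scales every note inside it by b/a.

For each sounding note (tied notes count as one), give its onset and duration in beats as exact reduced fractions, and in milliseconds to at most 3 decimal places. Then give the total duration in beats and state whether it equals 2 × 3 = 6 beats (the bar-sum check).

1) 0.0ms=0b +857.143ms=3/2b
2) 857.143ms=3/2b +428.571ms=3/4b
3) 1285.714ms=9/4b +428.571ms=3/4b
4) 1714.286ms=3b +244.898ms=3/7b
5) 1959.184ms=24/7b +244.898ms=3/7b
6) 2204.082ms=27/7b +489.796ms=6/7b
7) 2693.878ms=33/7b +244.898ms=3/7b
8) 2938.776ms=36/7b +244.898ms=3/7b
9) 3183.673ms=39/7b +244.898ms=3/7b
Σ=6b of 6 (105bpm 3/8) — PASS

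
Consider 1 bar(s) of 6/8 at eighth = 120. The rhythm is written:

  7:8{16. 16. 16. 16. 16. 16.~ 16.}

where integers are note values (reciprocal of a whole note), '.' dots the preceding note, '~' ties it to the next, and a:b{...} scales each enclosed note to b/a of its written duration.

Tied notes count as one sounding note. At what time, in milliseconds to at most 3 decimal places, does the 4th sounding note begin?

1. 0.0ms @ 0 + 428.571ms (6/7)
2. 428.571ms @ 6/7 + 428.571ms (6/7)
3. 857.143ms @ 12/7 + 428.571ms (6/7)
4. 1285.714ms @ 18/7 + 428.571ms (6/7)
5. 1714.286ms @ 24/7 + 428.571ms (6/7)
6. 2142.857ms @ 30/7 + 857.143ms (12/7)

note 4 onset = 18/7b = 1285.714ms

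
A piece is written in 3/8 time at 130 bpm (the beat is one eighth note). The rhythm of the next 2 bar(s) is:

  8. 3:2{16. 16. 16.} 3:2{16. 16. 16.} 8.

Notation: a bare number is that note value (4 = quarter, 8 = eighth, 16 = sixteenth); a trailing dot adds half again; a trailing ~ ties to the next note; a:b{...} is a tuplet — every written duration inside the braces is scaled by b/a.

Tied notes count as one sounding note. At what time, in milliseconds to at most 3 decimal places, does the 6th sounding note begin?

1. 0.0ms @ 0 + 692.308ms (3/2)
2. 692.308ms @ 3/2 + 230.769ms (1/2)
3. 923.077ms @ 2 + 230.769ms (1/2)
4. 1153.846ms @ 5/2 + 230.769ms (1/2)
5. 1384.615ms @ 3 + 230.769ms (1/2)
6. 1615.385ms @ 7/2 + 230.769ms (1/2)
7. 1846.154ms @ 4 + 230.769ms (1/2)
8. 2076.923ms @ 9/2 + 692.308ms (3/2)

note 6 onset = 7/2b = 1615.385ms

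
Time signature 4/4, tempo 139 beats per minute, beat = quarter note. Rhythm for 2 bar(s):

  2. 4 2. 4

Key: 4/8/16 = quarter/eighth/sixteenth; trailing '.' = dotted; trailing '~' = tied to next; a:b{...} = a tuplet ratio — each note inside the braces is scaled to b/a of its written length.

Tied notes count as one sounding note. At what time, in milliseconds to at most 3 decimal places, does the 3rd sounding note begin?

note 3 onset = 4b = 1726.619ms

1. 0.0ms @ 0 + 1294.964ms (3)
2. 1294.964ms @ 3 + 431.655ms (1)
3. 1726.619ms @ 4 + 1294.964ms (3)
4. 3021.583ms @ 7 + 431.655ms (1)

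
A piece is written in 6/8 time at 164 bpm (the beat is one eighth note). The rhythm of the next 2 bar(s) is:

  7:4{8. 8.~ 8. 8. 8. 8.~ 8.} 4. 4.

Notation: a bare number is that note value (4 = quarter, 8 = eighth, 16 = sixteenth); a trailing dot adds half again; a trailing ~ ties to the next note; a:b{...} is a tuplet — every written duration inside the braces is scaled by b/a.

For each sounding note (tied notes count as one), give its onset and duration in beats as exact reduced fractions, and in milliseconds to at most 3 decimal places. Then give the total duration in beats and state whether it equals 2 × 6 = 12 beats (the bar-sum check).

1) 0.0ms=0b +313.589ms=6/7b
2) 313.589ms=6/7b +627.178ms=12/7b
3) 940.767ms=18/7b +313.589ms=6/7b
4) 1254.355ms=24/7b +313.589ms=6/7b
5) 1567.944ms=30/7b +627.178ms=12/7b
6) 2195.122ms=6b +1097.561ms=3b
7) 3292.683ms=9b +1097.561ms=3b
Σ=12b of 12 (164bpm 6/8) — PASS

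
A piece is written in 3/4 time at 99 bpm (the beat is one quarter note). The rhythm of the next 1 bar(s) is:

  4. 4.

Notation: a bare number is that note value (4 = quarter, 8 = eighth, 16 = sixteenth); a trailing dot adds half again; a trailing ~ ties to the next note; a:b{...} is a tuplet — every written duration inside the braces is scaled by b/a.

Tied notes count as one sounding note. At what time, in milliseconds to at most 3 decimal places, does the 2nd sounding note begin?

1. 0.0ms @ 0 + 909.091ms (3/2)
2. 909.091ms @ 3/2 + 909.091ms (3/2)

note 2 onset = 3/2b = 909.091ms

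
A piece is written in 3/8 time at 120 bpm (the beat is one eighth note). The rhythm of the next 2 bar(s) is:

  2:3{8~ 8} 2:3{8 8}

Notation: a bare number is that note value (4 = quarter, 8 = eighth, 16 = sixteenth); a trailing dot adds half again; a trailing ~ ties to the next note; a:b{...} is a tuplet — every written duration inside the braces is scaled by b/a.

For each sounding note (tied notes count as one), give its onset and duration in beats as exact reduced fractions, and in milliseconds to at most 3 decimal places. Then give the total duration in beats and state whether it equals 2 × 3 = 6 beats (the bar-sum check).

1) 0.0ms=0b +1500.0ms=3b
2) 1500.0ms=3b +750.0ms=3/2b
3) 2250.0ms=9/2b +750.0ms=3/2b
Σ=6b of 6 (120bpm 3/8) — PASS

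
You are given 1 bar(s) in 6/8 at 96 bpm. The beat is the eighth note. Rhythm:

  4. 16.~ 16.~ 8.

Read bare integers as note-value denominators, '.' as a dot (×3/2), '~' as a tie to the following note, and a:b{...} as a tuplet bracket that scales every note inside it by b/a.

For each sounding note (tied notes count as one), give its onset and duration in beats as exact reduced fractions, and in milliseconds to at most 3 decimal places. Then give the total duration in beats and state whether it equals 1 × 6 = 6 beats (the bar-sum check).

1) 0.0ms=0b +1875.0ms=3b
2) 1875.0ms=3b +1875.0ms=3b
Σ=6b of 6 (96bpm 6/8) — PASS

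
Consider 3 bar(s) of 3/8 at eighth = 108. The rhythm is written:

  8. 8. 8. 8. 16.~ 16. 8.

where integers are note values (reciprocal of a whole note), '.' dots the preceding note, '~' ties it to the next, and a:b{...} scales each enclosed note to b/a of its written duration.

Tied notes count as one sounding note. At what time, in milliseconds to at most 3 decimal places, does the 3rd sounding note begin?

note 3 onset = 3b = 1666.667ms

1. 0.0ms @ 0 + 833.333ms (3/2)
2. 833.333ms @ 3/2 + 833.333ms (3/2)
3. 1666.667ms @ 3 + 833.333ms (3/2)
4. 2500.0ms @ 9/2 + 833.333ms (3/2)
5. 3333.333ms @ 6 + 833.333ms (3/2)
6. 4166.667ms @ 15/2 + 833.333ms (3/2)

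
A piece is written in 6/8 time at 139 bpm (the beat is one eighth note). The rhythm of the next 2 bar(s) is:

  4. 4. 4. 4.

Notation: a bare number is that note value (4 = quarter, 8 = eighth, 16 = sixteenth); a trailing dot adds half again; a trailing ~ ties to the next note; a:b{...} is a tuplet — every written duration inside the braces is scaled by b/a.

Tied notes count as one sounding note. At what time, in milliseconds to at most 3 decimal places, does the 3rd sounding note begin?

1. 0.0ms @ 0 + 1294.964ms (3)
2. 1294.964ms @ 3 + 1294.964ms (3)
3. 2589.928ms @ 6 + 1294.964ms (3)
4. 3884.892ms @ 9 + 1294.964ms (3)

note 3 onset = 6b = 2589.928ms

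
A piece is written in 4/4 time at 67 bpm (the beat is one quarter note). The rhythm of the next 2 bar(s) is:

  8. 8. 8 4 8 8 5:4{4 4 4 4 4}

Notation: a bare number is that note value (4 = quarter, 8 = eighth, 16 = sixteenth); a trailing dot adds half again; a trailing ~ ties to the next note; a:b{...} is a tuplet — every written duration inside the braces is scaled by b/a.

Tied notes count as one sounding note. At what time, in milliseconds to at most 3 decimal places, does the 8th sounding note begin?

1. 0.0ms @ 0 + 671.642ms (3/4)
2. 671.642ms @ 3/4 + 671.642ms (3/4)
3. 1343.284ms @ 3/2 + 447.761ms (1/2)
4. 1791.045ms @ 2 + 895.522ms (1)
5. 2686.567ms @ 3 + 447.761ms (1/2)
6. 3134.328ms @ 7/2 + 447.761ms (1/2)
7. 3582.09ms @ 4 + 716.418ms (4/5)
8. 4298.507ms @ 24/5 + 716.418ms (4/5)
9. 5014.925ms @ 28/5 + 716.418ms (4/5)
10. 5731.343ms @ 32/5 + 716.418ms (4/5)
11. 6447.761ms @ 36/5 + 716.418ms (4/5)

note 8 onset = 24/5b = 4298.507ms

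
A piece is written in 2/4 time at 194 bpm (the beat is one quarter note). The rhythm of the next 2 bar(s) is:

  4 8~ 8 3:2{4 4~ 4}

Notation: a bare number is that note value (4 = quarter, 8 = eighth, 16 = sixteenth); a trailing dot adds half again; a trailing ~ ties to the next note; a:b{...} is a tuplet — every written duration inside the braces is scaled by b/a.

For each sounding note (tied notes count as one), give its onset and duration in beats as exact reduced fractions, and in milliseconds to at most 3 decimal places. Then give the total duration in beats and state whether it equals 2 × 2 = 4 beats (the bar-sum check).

1) 0.0ms=0b +309.278ms=1b
2) 309.278ms=1b +309.278ms=1b
3) 618.557ms=2b +206.186ms=2/3b
4) 824.742ms=8/3b +412.371ms=4/3b
Σ=4b of 4 (194bpm 2/4) — PASS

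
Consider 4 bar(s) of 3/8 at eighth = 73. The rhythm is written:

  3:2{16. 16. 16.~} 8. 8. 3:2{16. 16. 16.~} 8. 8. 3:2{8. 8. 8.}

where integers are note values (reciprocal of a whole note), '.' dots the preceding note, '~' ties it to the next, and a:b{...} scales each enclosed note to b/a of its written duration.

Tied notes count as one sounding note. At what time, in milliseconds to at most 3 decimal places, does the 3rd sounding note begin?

1. 0.0ms @ 0 + 410.959ms (1/2)
2. 410.959ms @ 1/2 + 410.959ms (1/2)
3. 821.918ms @ 1 + 1643.836ms (2)
4. 2465.753ms @ 3 + 1232.877ms (3/2)
5. 3698.63ms @ 9/2 + 410.959ms (1/2)
6. 4109.589ms @ 5 + 410.959ms (1/2)
7. 4520.548ms @ 11/2 + 1643.836ms (2)
8. 6164.384ms @ 15/2 + 1232.877ms (3/2)
9. 7397.26ms @ 9 + 821.918ms (1)
10. 8219.178ms @ 10 + 821.918ms (1)
11. 9041.096ms @ 11 + 821.918ms (1)

note 3 onset = 1b = 821.918ms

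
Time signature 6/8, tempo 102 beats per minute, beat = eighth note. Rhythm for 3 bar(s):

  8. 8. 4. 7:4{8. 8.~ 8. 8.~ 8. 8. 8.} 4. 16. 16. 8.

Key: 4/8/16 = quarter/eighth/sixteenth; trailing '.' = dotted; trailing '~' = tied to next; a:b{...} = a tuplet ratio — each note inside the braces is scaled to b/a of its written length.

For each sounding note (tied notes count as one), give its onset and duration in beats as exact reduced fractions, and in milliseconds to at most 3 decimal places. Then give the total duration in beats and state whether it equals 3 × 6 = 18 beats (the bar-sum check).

1) 0.0ms=0b +882.353ms=3/2b
2) 882.353ms=3/2b +882.353ms=3/2b
3) 1764.706ms=3b +1764.706ms=3b
4) 3529.412ms=6b +504.202ms=6/7b
5) 4033.613ms=48/7b +1008.403ms=12/7b
6) 5042.017ms=60/7b +1008.403ms=12/7b
7) 6050.42ms=72/7b +504.202ms=6/7b
8) 6554.622ms=78/7b +504.202ms=6/7b
9) 7058.824ms=12b +1764.706ms=3b
10) 8823.529ms=15b +441.176ms=3/4b
11) 9264.706ms=63/4b +441.176ms=3/4b
12) 9705.882ms=33/2b +882.353ms=3/2b
Σ=18b of 18 (102bpm 6/8) — PASS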